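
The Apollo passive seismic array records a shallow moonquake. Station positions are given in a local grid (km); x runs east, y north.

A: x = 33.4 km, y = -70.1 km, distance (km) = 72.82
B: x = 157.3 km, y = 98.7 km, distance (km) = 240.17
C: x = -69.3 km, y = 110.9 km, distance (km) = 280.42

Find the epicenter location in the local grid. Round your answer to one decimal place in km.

Circle about each station: (x − 33.4)² + (y + 70.1)² = 72.82²; (x − 157.3)² + (y − 98.7)² = 240.17²; (x + 69.3)² + (y − 110.9)² = 280.42².
Subtracting the A equation from the B and C equations removes the quadratic terms:
247.8 x + 337.6 y = -23923.47
-205.4 x + 362.0 y = -62260.89
Solving the 2×2 system: x ≈ 77.7, y ≈ -127.9 km.

77.7 km east, -127.9 km north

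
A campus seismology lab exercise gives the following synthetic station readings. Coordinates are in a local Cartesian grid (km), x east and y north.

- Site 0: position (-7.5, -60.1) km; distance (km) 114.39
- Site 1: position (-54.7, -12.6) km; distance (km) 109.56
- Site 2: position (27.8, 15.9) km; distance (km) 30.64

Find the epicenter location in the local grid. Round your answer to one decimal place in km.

(38.8, 44.5)

Circle about each station: (x + 7.5)² + (y + 60.1)² = 114.39²; (x + 54.7)² + (y + 12.6)² = 109.56²; (x − 27.8)² + (y − 15.9)² = 30.64².
Subtracting the Site 0 equation from the Site 1 and Site 2 equations removes the quadratic terms:
-94.4 x + 95.0 y = 564.27
70.6 x + 152.0 y = 9503.65
Solving the 2×2 system: x ≈ 38.8, y ≈ 44.5 km.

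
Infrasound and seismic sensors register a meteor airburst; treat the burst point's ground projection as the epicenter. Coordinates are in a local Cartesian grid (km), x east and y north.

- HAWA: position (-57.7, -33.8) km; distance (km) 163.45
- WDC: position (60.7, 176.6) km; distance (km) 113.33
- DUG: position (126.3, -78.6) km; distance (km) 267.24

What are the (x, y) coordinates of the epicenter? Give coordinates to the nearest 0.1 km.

Circle about each station: (x + 57.7)² + (y + 33.8)² = 163.45²; (x − 60.7)² + (y − 176.6)² = 113.33²; (x − 126.3)² + (y + 78.6)² = 267.24².
Subtracting the HAWA equation from the WDC and DUG equations removes the quadratic terms:
236.8 x + 420.8 y = 44272.53
368.0 x − 89.6 y = -27043.40
Solving the 2×2 system: x ≈ -42.1, y ≈ 128.9 km.

(-42.1, 128.9)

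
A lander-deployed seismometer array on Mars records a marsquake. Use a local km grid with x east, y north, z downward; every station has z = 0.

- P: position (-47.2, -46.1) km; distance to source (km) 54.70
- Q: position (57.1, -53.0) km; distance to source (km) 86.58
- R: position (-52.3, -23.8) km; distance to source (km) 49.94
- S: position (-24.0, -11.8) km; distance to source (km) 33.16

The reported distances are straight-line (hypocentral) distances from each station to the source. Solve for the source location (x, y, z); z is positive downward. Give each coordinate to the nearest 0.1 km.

x ≈ -14.4 km, y ≈ -15.7 km, depth ≈ 31.5 km

Each station gives a sphere (x−x_i)² + (y−y_i)² + z² = d_i² (stations at z=0).
Subtracting the P sphere from Q and R: z² cancels, leaving linear equations in x and y:
208.6 x − 13.8 y = -2787.65
-10.2 x + 44.6 y = -553.23
Solving: x ≈ -14.402, y ≈ -15.698 km (keep extra digits for the depth step; rounded: -14.4, -15.7).
Then from the P sphere: z² = 54.70² − (x + 47.2)² − (y + 46.1)² with x = -14.402, y = -15.698, so z ≈ 31.498 ≈ 31.5 km.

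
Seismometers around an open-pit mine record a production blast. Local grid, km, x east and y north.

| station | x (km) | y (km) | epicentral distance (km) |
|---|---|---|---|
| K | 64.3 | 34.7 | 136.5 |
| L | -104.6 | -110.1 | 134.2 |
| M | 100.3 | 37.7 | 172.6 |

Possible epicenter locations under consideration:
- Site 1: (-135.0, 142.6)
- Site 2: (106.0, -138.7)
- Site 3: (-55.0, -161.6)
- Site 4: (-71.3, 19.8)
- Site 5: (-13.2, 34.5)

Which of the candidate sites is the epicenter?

Site 4

For each candidate, compare |candidate − station| to the reported distance:
Site 1: residuals K 90.1, L 120.3, M 85.0 → max 120.3 km
Site 2: residuals K 41.8, L 78.3, M 3.9 → max 78.3 km
Site 3: residuals K 93.2, L 62.7, M 80.1 → max 93.2 km
Site 4: residuals K 0.1, L 0.1, M 0.1 → max 0.1 km
Site 5: residuals K 59.0, L 36.9, M 59.1 → max 59.1 km
Only Site 4 has all residuals ≈ 0.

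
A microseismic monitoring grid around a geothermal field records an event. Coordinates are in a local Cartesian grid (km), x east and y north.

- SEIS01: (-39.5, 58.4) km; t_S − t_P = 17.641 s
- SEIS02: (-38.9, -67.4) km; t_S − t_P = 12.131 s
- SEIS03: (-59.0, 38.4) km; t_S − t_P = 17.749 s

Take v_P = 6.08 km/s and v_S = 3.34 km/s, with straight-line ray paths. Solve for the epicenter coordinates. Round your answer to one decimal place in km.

x ≈ 46.7 km, y ≈ -39.9 km

Distance from S−P lag: d = Δt · v_P v_S / (v_P − v_S) = Δt · (6.08·3.34)/(6.08−3.34) ≈ 7.4114·Δt.
So d_SEIS01 = 130.74, d_SEIS02 = 89.91, d_SEIS03 = 131.54 km.
Circle about each station: (x + 39.5)² + (y − 58.4)² = 130.74²; (x + 38.9)² + (y + 67.4)² = 89.91²; (x + 59.0)² + (y − 38.4)² = 131.54².
Subtracting pairs of circle equations eliminates x²+y² and gives linear equations (the radical axes):
1.2 x − 251.6 y = 10094.30
-39.0 x − 40.0 y = -225.07
Solving the 2×2 system: x ≈ 46.7, y ≈ -39.9 km.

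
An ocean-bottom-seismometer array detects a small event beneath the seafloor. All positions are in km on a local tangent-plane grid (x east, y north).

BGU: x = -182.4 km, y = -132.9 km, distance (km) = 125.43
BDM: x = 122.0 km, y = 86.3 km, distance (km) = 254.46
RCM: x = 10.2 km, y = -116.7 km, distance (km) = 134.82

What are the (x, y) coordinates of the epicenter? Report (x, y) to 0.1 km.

(-99.7, -38.6)

Circle about each station: (x + 182.4)² + (y + 132.9)² = 125.43²; (x − 122.0)² + (y − 86.3)² = 254.46²; (x − 10.2)² + (y + 116.7)² = 134.82².
Subtracting the BGU equation from the BDM and RCM equations removes the quadratic terms:
608.8 x + 438.4 y = -77617.69
385.2 x + 32.4 y = -39652.99
Solving the 2×2 system: x ≈ -99.7, y ≈ -38.6 km.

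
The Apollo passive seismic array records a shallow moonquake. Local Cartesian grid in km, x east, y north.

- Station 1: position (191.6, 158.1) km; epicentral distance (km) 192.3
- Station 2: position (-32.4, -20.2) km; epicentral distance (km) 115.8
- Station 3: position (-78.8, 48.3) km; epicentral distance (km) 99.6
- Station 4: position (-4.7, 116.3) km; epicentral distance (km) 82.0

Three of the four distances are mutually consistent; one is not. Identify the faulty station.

Solve using three stations at a time. Using Station 1, Station 2, Station 3 (subtract circle equations pairwise → linear system) gives (x, y) ≈ (13.3, 86.2).
Distances from that point to each station vs reported:
  Station 1: calculated 192.3 vs reported 192.3 → residual 0.0 km
  Station 2: calculated 115.8 vs reported 115.8 → residual 0.0 km
  Station 3: calculated 99.6 vs reported 99.6 → residual 0.0 km
  Station 4: calculated 35.1 vs reported 82.0 → residual 46.9 km
Station 1, Station 2, Station 3 are mutually consistent (residuals ≈ 0); Station 4 is off by 46.9 km.

Station 4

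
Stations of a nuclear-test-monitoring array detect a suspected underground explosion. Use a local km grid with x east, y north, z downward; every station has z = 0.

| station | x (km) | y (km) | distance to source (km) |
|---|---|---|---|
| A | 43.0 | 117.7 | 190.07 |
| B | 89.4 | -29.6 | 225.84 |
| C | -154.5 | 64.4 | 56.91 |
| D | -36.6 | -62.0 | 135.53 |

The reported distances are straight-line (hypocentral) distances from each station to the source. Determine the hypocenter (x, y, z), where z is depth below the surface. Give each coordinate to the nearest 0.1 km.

Each station gives a sphere (x−x_i)² + (y−y_i)² + z² = d_i² (stations at z=0).
Subtracting the A sphere from B and C: z² cancels, leaving linear equations in x and y:
92.8 x − 294.6 y = -21710.87
-395.0 x − 106.6 y = 45203.18
Solving: x ≈ -123.802, y ≈ 34.698 km (keep extra digits for the depth step; rounded: -123.8, 34.7).
Then from the A sphere: z² = 190.07² − (x − 43.0)² − (y − 117.7)² with x = -123.802, y = 34.698, so z ≈ 37.608 ≈ 37.6 km.

(-123.8, 34.7, 37.6)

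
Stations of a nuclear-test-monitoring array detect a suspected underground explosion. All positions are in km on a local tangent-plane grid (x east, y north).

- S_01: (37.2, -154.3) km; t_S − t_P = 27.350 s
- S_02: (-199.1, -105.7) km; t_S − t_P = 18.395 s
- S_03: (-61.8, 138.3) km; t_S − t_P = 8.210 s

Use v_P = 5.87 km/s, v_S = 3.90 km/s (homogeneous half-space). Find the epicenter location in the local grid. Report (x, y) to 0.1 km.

x ≈ -150.2 km, y ≈ 102.4 km

Distance from S−P lag: d = Δt · v_P v_S / (v_P − v_S) = Δt · (5.87·3.90)/(5.87−3.90) ≈ 11.6208·Δt.
So d_S_01 = 317.83, d_S_02 = 213.76, d_S_03 = 95.41 km.
Circle about each station: (x − 37.2)² + (y + 154.3)² = 317.83²; (x + 199.1)² + (y + 105.7)² = 213.76²; (x + 61.8)² + (y − 138.3)² = 95.41².
Subtracting the S_01 equation from the S_02 and S_03 equations removes the quadratic terms:
-472.6 x + 97.2 y = 80943.54
-198.0 x + 585.2 y = 89666.64
Solving the 2×2 system: x ≈ -150.2, y ≈ 102.4 km.
Check against S_01 (with the unrounded x, y): √((x − 37.2)²+(y + 154.3)²) = 317.83 ≈ 317.83 km. ✓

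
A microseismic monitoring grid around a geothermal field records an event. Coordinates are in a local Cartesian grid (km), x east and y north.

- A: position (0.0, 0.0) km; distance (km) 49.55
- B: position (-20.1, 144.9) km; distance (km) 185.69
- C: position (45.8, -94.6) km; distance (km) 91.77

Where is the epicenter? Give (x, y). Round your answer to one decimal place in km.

Circle about each station: x² + y² = 49.55²; (x + 20.1)² + (y − 144.9)² = 185.69²; (x − 45.8)² + (y + 94.6)² = 91.77².
Subtracting the A equation from the B and C equations removes the quadratic terms:
-40.2 x + 289.8 y = -10625.55
91.6 x − 189.2 y = 5080.27
Solving the 2×2 system: x ≈ -28.4, y ≈ -40.6 km.

x ≈ -28.4 km, y ≈ -40.6 km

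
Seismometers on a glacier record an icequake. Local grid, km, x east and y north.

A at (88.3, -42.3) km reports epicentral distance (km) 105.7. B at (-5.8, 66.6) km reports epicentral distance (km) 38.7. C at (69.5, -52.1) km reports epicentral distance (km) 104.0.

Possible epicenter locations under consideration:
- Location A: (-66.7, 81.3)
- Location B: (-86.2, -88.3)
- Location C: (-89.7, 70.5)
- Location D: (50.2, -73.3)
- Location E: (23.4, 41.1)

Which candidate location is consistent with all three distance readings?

Location E

For each candidate, compare |candidate − station| to the reported distance:
Location A: residuals A 92.5, B 23.9, C 86.6 → max 92.5 km
Location B: residuals A 74.8, B 135.8, C 55.9 → max 135.8 km
Location C: residuals A 105.0, B 45.3, C 96.9 → max 105.0 km
Location D: residuals A 56.6, B 112.0, C 75.3 → max 112.0 km
Location E: residuals A 0.0, B 0.1, C 0.0 → max 0.1 km
Only Location E has all residuals ≈ 0.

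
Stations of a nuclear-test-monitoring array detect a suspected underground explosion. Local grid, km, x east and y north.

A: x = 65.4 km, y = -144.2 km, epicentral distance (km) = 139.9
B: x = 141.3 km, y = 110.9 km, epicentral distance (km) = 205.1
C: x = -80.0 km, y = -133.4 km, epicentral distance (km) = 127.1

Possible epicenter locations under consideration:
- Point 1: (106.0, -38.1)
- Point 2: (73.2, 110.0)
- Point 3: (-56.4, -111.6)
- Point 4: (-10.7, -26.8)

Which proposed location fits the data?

Point 4

For each candidate, compare |candidate − station| to the reported distance:
Point 1: residuals A 26.3, B 52.0, C 81.9 → max 81.9 km
Point 2: residuals A 114.4, B 137.0, C 160.5 → max 160.5 km
Point 3: residuals A 13.8, B 92.5, C 95.0 → max 95.0 km
Point 4: residuals A 0.0, B 0.0, C 0.0 → max 0.0 km
Only Point 4 has all residuals ≈ 0.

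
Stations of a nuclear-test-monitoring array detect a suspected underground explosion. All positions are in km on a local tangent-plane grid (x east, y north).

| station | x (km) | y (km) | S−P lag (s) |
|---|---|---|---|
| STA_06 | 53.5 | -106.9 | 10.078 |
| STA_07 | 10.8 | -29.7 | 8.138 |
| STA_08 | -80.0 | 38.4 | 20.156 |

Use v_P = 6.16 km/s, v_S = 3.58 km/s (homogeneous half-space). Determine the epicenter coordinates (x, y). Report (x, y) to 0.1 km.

Distance from S−P lag: d = Δt · v_P v_S / (v_P − v_S) = Δt · (6.16·3.58)/(6.16−3.58) ≈ 8.5476·Δt.
So d_STA_06 = 86.14, d_STA_07 = 69.56, d_STA_08 = 172.29 km.
Circle about each station: (x − 53.5)² + (y + 106.9)² = 86.14²; (x − 10.8)² + (y + 29.7)² = 69.56²; (x + 80.0)² + (y − 38.4)² = 172.29².
Subtracting the STA_06 equation from the STA_07 and STA_08 equations removes the quadratic terms:
-85.4 x + 154.4 y = -10709.62
-267.0 x + 290.6 y = -28679.04
Solving the 2×2 system: x ≈ 80.2, y ≈ -25.0 km.
Check against STA_06 (with the unrounded x, y): √((x − 53.5)²+(y + 106.9)²) = 86.14 ≈ 86.14 km. ✓

80.2 km east, -25.0 km north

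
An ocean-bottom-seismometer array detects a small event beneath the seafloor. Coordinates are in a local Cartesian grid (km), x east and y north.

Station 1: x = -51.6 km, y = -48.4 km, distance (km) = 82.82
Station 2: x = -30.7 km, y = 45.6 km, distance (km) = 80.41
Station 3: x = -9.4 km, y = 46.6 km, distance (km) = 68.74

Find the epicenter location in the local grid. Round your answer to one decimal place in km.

Circle about each station: (x + 51.6)² + (y + 48.4)² = 82.82²; (x + 30.7)² + (y − 45.6)² = 80.41²; (x + 9.4)² + (y − 46.6)² = 68.74².
Subtracting pairs of circle equations eliminates x²+y² and gives linear equations (the radical axes):
41.8 x + 188.0 y = -1589.89
84.4 x + 190.0 y = -611.24
Solving the 2×2 system: x ≈ 23.6, y ≈ -13.7 km.

23.6 km east, -13.7 km north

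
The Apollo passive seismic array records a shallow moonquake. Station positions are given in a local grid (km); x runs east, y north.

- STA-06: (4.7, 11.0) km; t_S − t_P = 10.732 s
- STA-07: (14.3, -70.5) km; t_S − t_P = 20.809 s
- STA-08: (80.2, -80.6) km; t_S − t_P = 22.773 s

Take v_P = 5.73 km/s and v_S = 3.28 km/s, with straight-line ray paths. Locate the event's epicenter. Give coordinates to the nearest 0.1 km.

x ≈ 34.1 km, y ≈ 87.9 km

Distance from S−P lag: d = Δt · v_P v_S / (v_P − v_S) = Δt · (5.73·3.28)/(5.73−3.28) ≈ 7.6712·Δt.
So d_STA-06 = 82.33, d_STA-07 = 159.63, d_STA-08 = 174.70 km.
Circle about each station: (x − 4.7)² + (y − 11.0)² = 82.33²; (x − 14.3)² + (y + 70.5)² = 159.63²; (x − 80.2)² + (y + 80.6)² = 174.70².
Subtracting the STA-06 equation from the STA-07 and STA-08 equations removes the quadratic terms:
19.2 x − 163.0 y = -13671.86
151.0 x − 183.2 y = -10956.55
Solving the 2×2 system: x ≈ 34.1, y ≈ 87.9 km.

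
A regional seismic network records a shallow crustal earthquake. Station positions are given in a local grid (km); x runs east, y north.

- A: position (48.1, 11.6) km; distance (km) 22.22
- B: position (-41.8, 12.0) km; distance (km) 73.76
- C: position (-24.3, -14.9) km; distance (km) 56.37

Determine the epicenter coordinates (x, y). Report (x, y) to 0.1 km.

Circle about each station: (x − 48.1)² + (y − 11.6)² = 22.22²; (x + 41.8)² + (y − 12.0)² = 73.76²; (x + 24.3)² + (y + 14.9)² = 56.37².
Subtracting the A equation from the B and C equations removes the quadratic terms:
-179.8 x + 0.8 y = -5503.74
-144.8 x − 53.0 y = -4319.52
Solving the 2×2 system: x ≈ 30.6, y ≈ -2.1 km.
Check against A (with the unrounded x, y): √((x − 48.1)²+(y − 11.6)²) = 22.23 ≈ 22.22 km. ✓

(30.6, -2.1)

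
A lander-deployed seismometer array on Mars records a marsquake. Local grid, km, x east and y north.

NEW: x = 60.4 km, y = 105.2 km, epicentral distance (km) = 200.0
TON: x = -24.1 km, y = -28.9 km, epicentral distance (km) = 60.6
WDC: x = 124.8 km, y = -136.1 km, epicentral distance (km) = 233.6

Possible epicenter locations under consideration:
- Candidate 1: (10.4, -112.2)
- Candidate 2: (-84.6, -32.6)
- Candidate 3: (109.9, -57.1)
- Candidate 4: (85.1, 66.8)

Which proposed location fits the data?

For each candidate, compare |candidate − station| to the reported distance:
Candidate 1: residuals NEW 23.1, TON 29.6, WDC 116.7 → max 116.7 km
Candidate 2: residuals NEW 0.0, TON 0.0, WDC 0.0 → max 0.0 km
Candidate 3: residuals NEW 30.3, TON 76.3, WDC 153.2 → max 153.2 km
Candidate 4: residuals NEW 154.3, TON 84.6, WDC 26.9 → max 154.3 km
Only Candidate 2 has all residuals ≈ 0.

Candidate 2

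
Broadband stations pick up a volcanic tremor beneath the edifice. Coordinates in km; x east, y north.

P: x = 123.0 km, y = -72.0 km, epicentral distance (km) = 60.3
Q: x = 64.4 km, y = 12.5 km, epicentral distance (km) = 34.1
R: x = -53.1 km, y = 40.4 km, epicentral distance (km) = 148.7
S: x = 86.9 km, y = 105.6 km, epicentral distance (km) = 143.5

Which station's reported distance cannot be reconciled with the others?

Q

Solve using three stations at a time. Using P, R, S (subtract circle equations pairwise → linear system) gives (x, y) ≈ (73.7, -37.3).
Distances from that point to each station vs reported:
  P: calculated 60.3 vs reported 60.3 → residual 0.0 km
  Q: calculated 50.7 vs reported 34.1 → residual 16.6 km
  R: calculated 148.7 vs reported 148.7 → residual 0.0 km
  S: calculated 143.5 vs reported 143.5 → residual 0.0 km
P, R, S are mutually consistent (residuals ≈ 0); Q is off by 16.6 km.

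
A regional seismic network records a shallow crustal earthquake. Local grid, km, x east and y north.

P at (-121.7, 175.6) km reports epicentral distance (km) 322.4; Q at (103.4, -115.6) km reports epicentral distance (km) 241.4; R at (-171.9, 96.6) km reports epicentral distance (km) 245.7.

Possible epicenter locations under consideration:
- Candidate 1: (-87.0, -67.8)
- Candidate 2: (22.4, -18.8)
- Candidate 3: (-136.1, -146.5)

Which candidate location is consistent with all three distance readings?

Candidate 3

For each candidate, compare |candidate − station| to the reported distance:
Candidate 1: residuals P 76.5, Q 45.1, R 60.7 → max 76.5 km
Candidate 2: residuals P 80.4, Q 115.2, R 19.7 → max 115.2 km
Candidate 3: residuals P 0.0, Q 0.1, R 0.0 → max 0.1 km
Only Candidate 3 has all residuals ≈ 0.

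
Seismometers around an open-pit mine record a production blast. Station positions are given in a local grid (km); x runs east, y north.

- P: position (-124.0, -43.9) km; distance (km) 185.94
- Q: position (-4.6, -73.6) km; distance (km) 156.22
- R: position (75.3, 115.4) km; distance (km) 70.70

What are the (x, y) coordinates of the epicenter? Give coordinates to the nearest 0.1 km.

x ≈ 13.2 km, y ≈ 81.6 km

Circle about each station: (x + 124.0)² + (y + 43.9)² = 185.94²; (x + 4.6)² + (y + 73.6)² = 156.22²; (x − 75.3)² + (y − 115.4)² = 70.70².
Subtracting pairs of circle equations eliminates x²+y² and gives linear equations (the radical axes):
238.8 x − 59.4 y = -1696.09
398.6 x + 318.6 y = 31259.23
Solving the 2×2 system: x ≈ 13.2, y ≈ 81.6 km.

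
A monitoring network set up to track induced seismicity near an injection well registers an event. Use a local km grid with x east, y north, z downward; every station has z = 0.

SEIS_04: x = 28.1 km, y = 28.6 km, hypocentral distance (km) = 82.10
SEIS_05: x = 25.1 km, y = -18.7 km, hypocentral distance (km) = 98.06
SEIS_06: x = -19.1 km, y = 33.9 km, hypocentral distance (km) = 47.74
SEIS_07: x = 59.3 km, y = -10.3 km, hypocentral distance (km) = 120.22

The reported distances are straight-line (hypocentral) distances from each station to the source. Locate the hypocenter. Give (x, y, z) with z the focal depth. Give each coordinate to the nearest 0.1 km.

Each station gives a sphere (x−x_i)² + (y−y_i)² + z² = d_i² (stations at z=0).
Subtracting the SEIS_04 sphere from SEIS_05 and SEIS_06: z² cancels, leaving linear equations in x and y:
-6.0 x − 94.6 y = -3503.22
-94.4 x + 10.6 y = 4367.75
Solving: x ≈ -41.813, y ≈ 39.684 km (keep extra digits for the depth step; rounded: -41.8, 39.7).
Then from the SEIS_04 sphere: z² = 82.10² − (x − 28.1)² − (y − 28.6)² with x = -41.813, y = 39.684, so z ≈ 41.590 ≈ 41.6 km.

x ≈ -41.8 km, y ≈ 39.7 km, depth ≈ 41.6 km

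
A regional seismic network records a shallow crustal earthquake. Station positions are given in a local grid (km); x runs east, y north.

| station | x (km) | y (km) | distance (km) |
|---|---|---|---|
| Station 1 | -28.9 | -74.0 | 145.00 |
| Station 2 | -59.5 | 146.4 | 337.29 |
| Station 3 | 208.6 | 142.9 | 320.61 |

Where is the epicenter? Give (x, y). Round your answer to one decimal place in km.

x ≈ 91.1 km, y ≈ -155.4 km

Circle about each station: (x + 28.9)² + (y + 74.0)² = 145.00²; (x + 59.5)² + (y − 146.4)² = 337.29²; (x − 208.6)² + (y − 142.9)² = 320.61².
Subtracting the Station 1 equation from the Station 2 and Station 3 equations removes the quadratic terms:
-61.2 x + 440.8 y = -74077.54
475.0 x + 433.8 y = -24142.61
Solving the 2×2 system: x ≈ 91.1, y ≈ -155.4 km.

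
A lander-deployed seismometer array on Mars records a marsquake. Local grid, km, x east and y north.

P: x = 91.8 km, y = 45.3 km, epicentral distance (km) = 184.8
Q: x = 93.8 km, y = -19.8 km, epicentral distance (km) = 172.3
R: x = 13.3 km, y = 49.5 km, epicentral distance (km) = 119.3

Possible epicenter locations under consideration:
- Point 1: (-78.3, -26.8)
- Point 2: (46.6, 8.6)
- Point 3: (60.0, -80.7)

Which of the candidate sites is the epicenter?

Point 1

For each candidate, compare |candidate − station| to the reported distance:
Point 1: residuals P 0.1, Q 0.1, R 0.1 → max 0.1 km
Point 2: residuals P 126.6, Q 117.2, R 66.6 → max 126.6 km
Point 3: residuals P 54.8, Q 102.6, R 19.0 → max 102.6 km
Only Point 1 has all residuals ≈ 0.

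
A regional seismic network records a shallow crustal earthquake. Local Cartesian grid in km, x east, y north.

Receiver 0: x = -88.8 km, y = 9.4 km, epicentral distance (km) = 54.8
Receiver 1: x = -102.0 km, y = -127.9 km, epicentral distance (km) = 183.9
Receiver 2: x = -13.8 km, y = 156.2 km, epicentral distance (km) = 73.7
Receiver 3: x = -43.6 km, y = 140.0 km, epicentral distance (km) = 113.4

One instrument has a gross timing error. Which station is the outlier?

Receiver 2

Solve using three stations at a time. Using Receiver 0, Receiver 1, Receiver 3 (subtract circle equations pairwise → linear system) gives (x, y) ≈ (-119.0, 55.2).
Distances from that point to each station vs reported:
  Receiver 0: calculated 54.9 vs reported 54.8 → residual 0.1 km
  Receiver 1: calculated 183.9 vs reported 183.9 → residual 0.0 km
  Receiver 2: calculated 145.8 vs reported 73.7 → residual 72.1 km
  Receiver 3: calculated 113.4 vs reported 113.4 → residual 0.0 km
Receiver 0, Receiver 1, Receiver 3 are mutually consistent (residuals ≈ 0); Receiver 2 is off by 72.1 km.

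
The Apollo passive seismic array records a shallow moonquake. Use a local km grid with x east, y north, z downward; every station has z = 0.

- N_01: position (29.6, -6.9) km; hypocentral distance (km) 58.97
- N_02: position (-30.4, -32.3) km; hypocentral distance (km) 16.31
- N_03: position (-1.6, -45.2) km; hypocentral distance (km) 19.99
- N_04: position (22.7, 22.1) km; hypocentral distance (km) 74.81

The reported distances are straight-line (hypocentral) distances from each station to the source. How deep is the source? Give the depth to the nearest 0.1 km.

Each station gives a sphere (x−x_i)² + (y−y_i)² + z² = d_i² (stations at z=0).
Subtracting the N_01 sphere from N_02 and N_03: z² cancels, leaving linear equations in x and y:
-120.0 x − 50.8 y = 4255.12
-62.4 x − 76.6 y = 4199.69
Solving: x ≈ -18.698, y ≈ -39.595 km (keep extra digits for the depth step; rounded: -18.7, -39.6).
Then from the N_01 sphere: z² = 58.97² − (x − 29.6)² − (y + 6.9)² with x = -18.698, y = -39.595, so z ≈ 8.706 ≈ 8.7 km.
Check against N_04 (with the unrounded solution): distance 74.81 ≈ 74.81 km. ✓

z ≈ 8.7 km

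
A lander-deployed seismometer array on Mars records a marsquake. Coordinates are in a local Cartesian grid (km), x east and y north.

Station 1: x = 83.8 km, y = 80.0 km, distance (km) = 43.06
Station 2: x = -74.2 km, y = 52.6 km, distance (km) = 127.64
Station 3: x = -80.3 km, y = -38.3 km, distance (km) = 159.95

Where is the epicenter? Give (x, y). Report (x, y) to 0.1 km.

(53.4, 49.5)

Circle about each station: (x − 83.8)² + (y − 80.0)² = 43.06²; (x + 74.2)² + (y − 52.6)² = 127.64²; (x + 80.3)² + (y + 38.3)² = 159.95².
Subtracting pairs of circle equations eliminates x²+y² and gives linear equations (the radical axes):
-316.0 x − 54.8 y = -19587.85
-328.2 x − 236.6 y = -29237.30
Solving the 2×2 system: x ≈ 53.4, y ≈ 49.5 km.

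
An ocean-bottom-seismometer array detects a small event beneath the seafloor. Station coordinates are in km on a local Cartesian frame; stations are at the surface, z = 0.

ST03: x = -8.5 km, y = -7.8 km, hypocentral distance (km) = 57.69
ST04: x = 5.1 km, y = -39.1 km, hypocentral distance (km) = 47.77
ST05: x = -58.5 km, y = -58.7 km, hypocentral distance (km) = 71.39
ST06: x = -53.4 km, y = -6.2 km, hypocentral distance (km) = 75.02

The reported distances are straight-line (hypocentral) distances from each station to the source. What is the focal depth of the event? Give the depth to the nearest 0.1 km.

Each station gives a sphere (x−x_i)² + (y−y_i)² + z² = d_i² (stations at z=0).
Subtracting the ST03 sphere from ST04 and ST05: z² cancels, leaving linear equations in x and y:
27.2 x − 62.6 y = 2467.89
-100.0 x − 101.8 y = 4966.45
Solving: x ≈ -6.609, y ≈ -42.295 km (keep extra digits for the depth step; rounded: -6.6, -42.3).
Then from the ST03 sphere: z² = 57.69² − (x + 8.5)² − (y + 7.8)² with x = -6.609, y = -42.295, so z ≈ 46.202 ≈ 46.2 km.

z ≈ 46.2 km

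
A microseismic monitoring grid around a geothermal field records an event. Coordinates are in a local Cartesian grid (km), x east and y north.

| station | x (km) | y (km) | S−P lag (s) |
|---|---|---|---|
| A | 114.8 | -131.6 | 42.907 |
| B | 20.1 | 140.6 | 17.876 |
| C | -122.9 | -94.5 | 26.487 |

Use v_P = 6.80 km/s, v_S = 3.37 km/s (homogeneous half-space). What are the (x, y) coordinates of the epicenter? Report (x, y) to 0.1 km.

Distance from S−P lag: d = Δt · v_P v_S / (v_P − v_S) = Δt · (6.80·3.37)/(6.80−3.37) ≈ 6.6810·Δt.
So d_A = 286.66, d_B = 119.43, d_C = 176.96 km.
Circle about each station: (x − 114.8)² + (y + 131.6)² = 286.66²; (x − 20.1)² + (y − 140.6)² = 119.43²; (x + 122.9)² + (y + 94.5)² = 176.96².
Subtracting the A equation from the B and C equations removes the quadratic terms:
-189.4 x + 544.4 y = 57585.20
-475.4 x + 74.2 y = 44396.17
Solving the 2×2 system: x ≈ -81.3, y ≈ 77.5 km.

-81.3 km east, 77.5 km north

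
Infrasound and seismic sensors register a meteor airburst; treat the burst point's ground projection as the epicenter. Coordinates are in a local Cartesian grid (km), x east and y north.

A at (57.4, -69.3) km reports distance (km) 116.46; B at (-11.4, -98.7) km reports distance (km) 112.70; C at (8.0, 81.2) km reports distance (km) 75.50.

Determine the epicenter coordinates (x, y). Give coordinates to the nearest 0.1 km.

-24.8 km east, 13.2 km north

Circle about each station: (x − 57.4)² + (y + 69.3)² = 116.46²; (x + 11.4)² + (y + 98.7)² = 112.70²; (x − 8.0)² + (y − 81.2)² = 75.50².
Subtracting the A equation from the B and C equations removes the quadratic terms:
-137.6 x − 58.8 y = 2636.04
-98.8 x + 301.0 y = 6422.87
Solving the 2×2 system: x ≈ -24.8, y ≈ 13.2 km.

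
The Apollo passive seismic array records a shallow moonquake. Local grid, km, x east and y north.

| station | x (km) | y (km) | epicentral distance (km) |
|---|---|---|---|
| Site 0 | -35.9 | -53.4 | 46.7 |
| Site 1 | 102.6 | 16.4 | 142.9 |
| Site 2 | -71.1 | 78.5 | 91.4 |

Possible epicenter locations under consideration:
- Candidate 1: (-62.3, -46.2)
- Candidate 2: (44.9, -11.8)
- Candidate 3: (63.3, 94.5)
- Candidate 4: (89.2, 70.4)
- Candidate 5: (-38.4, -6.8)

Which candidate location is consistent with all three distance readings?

For each candidate, compare |candidate − station| to the reported distance:
Candidate 1: residuals Site 0 19.3, Site 1 33.5, Site 2 33.6 → max 33.6 km
Candidate 2: residuals Site 0 44.2, Site 1 78.7, Site 2 55.6 → max 78.7 km
Candidate 3: residuals Site 0 131.4, Site 1 55.5, Site 2 43.9 → max 131.4 km
Candidate 4: residuals Site 0 129.3, Site 1 87.3, Site 2 69.1 → max 129.3 km
Candidate 5: residuals Site 0 0.0, Site 1 0.0, Site 2 0.0 → max 0.0 km
Only Candidate 5 has all residuals ≈ 0.

Candidate 5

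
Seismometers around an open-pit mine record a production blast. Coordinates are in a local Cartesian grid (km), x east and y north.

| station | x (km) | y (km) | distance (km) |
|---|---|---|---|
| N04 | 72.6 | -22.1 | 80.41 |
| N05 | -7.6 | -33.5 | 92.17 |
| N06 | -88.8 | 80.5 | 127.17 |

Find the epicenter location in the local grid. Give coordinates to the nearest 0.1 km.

Circle about each station: (x − 72.6)² + (y + 22.1)² = 80.41²; (x + 7.6)² + (y + 33.5)² = 92.17²; (x + 88.8)² + (y − 80.5)² = 127.17².
Subtracting the N04 equation from the N05 and N06 equations removes the quadratic terms:
-160.4 x − 22.8 y = -6608.70
-322.8 x + 205.2 y = -1099.92
Solving the 2×2 system: x ≈ 34.3, y ≈ 48.6 km.

(34.3, 48.6)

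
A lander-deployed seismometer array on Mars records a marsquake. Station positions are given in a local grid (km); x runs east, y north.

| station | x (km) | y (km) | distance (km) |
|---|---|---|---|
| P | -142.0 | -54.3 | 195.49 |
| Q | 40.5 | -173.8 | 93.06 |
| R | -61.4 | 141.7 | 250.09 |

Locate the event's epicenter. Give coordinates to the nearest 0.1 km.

Circle about each station: (x + 142.0)² + (y + 54.3)² = 195.49²; (x − 40.5)² + (y + 173.8)² = 93.06²; (x + 61.4)² + (y − 141.7)² = 250.09².
Subtracting pairs of circle equations eliminates x²+y² and gives linear equations (the radical axes):
365.0 x − 239.0 y = 38290.38
161.2 x + 392.0 y = -23592.31
Solving the 2×2 system: x ≈ 51.6, y ≈ -81.4 km.
Check against P (with the unrounded x, y): √((x + 142.0)²+(y + 54.3)²) = 195.49 ≈ 195.49 km. ✓

51.6 km east, -81.4 km north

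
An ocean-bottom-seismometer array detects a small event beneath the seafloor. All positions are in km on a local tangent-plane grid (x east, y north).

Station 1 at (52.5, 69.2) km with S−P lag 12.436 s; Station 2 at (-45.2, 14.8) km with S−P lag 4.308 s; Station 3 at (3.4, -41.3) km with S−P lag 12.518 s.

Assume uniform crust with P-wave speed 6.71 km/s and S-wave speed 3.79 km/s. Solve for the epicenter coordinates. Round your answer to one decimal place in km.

Distance from S−P lag: d = Δt · v_P v_S / (v_P − v_S) = Δt · (6.71·3.79)/(6.71−3.79) ≈ 8.7092·Δt.
So d_Station 1 = 108.31, d_Station 2 = 37.52, d_Station 3 = 109.02 km.
Circle about each station: (x − 52.5)² + (y − 69.2)² = 108.31²; (x + 45.2)² + (y − 14.8)² = 37.52²; (x − 3.4)² + (y + 41.3)² = 109.02².
Subtracting pairs of circle equations eliminates x²+y² and gives linear equations (the radical axes):
-195.4 x − 108.8 y = 5040.50
-98.2 x − 221.0 y = -5981.94
Solving the 2×2 system: x ≈ -54.3, y ≈ 51.2 km.

x ≈ -54.3 km, y ≈ 51.2 km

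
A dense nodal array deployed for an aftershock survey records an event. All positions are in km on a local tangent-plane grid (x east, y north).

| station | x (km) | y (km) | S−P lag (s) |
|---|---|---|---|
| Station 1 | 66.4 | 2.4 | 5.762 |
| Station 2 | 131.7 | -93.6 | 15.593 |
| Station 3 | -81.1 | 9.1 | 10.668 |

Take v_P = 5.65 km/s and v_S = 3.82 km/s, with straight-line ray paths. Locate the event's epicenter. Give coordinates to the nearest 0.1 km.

Distance from S−P lag: d = Δt · v_P v_S / (v_P − v_S) = Δt · (5.65·3.82)/(5.65−3.82) ≈ 11.7940·Δt.
So d_Station 1 = 67.96, d_Station 2 = 183.90, d_Station 3 = 125.82 km.
Circle about each station: (x − 66.4)² + (y − 2.4)² = 67.96²; (x − 131.7)² + (y + 93.6)² = 183.90²; (x + 81.1)² + (y − 9.1)² = 125.82².
Subtracting the Station 1 equation from the Station 2 and Station 3 equations removes the quadratic terms:
130.6 x − 192.0 y = -7509.52
-295.0 x + 13.4 y = -8966.81
Solving the 2×2 system: x ≈ 33.2, y ≈ 61.7 km.

x ≈ 33.2 km, y ≈ 61.7 km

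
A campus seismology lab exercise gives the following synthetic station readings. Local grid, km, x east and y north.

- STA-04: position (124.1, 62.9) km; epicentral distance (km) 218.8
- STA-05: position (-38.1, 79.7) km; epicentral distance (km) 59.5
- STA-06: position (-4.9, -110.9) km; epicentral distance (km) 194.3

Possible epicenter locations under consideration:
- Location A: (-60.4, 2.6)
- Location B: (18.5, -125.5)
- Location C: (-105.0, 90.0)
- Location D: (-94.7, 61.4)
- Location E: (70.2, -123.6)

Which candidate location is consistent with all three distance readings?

Location D

For each candidate, compare |candidate − station| to the reported distance:
Location A: residuals STA-04 24.7, STA-05 20.8, STA-06 68.0 → max 68.0 km
Location B: residuals STA-04 2.8, STA-05 153.4, STA-06 166.7 → max 166.7 km
Location C: residuals STA-04 11.9, STA-05 8.2, STA-06 30.2 → max 30.2 km
Location D: residuals STA-04 0.0, STA-05 0.0, STA-06 0.0 → max 0.0 km
Location E: residuals STA-04 24.7, STA-05 170.8, STA-06 118.1 → max 170.8 km
Only Location D has all residuals ≈ 0.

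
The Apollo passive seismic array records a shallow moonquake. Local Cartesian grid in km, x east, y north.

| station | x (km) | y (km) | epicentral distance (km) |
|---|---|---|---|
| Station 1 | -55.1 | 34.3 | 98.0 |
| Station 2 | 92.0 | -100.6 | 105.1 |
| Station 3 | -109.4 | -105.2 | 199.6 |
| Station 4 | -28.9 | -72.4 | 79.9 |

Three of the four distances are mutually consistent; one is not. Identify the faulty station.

Station 3

Solve using three stations at a time. Using Station 1, Station 2, Station 4 (subtract circle equations pairwise → linear system) gives (x, y) ≈ (28.5, -16.8).
Distances from that point to each station vs reported:
  Station 1: calculated 98.0 vs reported 98.0 → residual 0.0 km
  Station 2: calculated 105.1 vs reported 105.1 → residual 0.0 km
  Station 3: calculated 163.8 vs reported 199.6 → residual 35.8 km
  Station 4: calculated 79.9 vs reported 79.9 → residual 0.0 km
Station 1, Station 2, Station 4 are mutually consistent (residuals ≈ 0); Station 3 is off by 35.8 km.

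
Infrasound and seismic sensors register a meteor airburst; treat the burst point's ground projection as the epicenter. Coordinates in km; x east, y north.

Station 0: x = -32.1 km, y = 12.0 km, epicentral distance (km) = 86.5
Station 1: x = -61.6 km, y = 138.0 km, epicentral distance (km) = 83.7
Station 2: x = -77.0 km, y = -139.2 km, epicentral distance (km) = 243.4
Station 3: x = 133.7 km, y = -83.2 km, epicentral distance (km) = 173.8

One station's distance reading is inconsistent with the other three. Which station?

Solve using three stations at a time. Using Station 0, Station 1, Station 2 (subtract circle equations pairwise → linear system) gives (x, y) ≈ (6.6, 89.4).
Distances from that point to each station vs reported:
  Station 0: calculated 86.5 vs reported 86.5 → residual 0.0 km
  Station 1: calculated 83.7 vs reported 83.7 → residual 0.0 km
  Station 2: calculated 243.4 vs reported 243.4 → residual 0.0 km
  Station 3: calculated 214.3 vs reported 173.8 → residual 40.5 km
Station 0, Station 1, Station 2 are mutually consistent (residuals ≈ 0); Station 3 is off by 40.5 km.

Station 3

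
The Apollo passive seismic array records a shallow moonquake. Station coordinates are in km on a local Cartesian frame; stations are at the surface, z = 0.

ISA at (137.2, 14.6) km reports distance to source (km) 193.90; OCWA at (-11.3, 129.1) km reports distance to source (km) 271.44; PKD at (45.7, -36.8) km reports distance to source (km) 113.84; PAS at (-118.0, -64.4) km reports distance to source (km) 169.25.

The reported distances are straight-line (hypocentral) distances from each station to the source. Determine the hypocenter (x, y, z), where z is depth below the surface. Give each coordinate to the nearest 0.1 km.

(25.8, -133.9, 56.0)

Each station gives a sphere (x−x_i)² + (y−y_i)² + z² = d_i² (stations at z=0).
Subtracting the ISA sphere from OCWA and PKD: z² cancels, leaving linear equations in x and y:
-297.0 x + 229.0 y = -38324.96
-183.0 x − 102.8 y = 9043.39
Solving: x ≈ 25.799, y ≈ -133.898 km (keep extra digits for the depth step; rounded: 25.8, -133.9).
Then from the ISA sphere: z² = 193.90² − (x − 137.2)² − (y − 14.6)² with x = 25.799, y = -133.898, so z ≈ 55.994 ≈ 56.0 km.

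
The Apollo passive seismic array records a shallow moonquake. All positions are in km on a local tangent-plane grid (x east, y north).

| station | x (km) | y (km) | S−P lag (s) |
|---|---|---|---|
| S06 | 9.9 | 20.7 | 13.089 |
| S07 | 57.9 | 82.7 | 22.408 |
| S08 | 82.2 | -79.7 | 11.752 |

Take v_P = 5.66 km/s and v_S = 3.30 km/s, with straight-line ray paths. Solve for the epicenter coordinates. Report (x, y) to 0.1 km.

Distance from S−P lag: d = Δt · v_P v_S / (v_P − v_S) = Δt · (5.66·3.30)/(5.66−3.30) ≈ 7.9144·Δt.
So d_S06 = 103.59, d_S07 = 177.35, d_S08 = 93.01 km.
Circle about each station: (x − 9.9)² + (y − 20.7)² = 103.59²; (x − 57.9)² + (y − 82.7)² = 177.35²; (x − 82.2)² + (y + 79.7)² = 93.01².
Subtracting the S06 equation from the S07 and S08 equations removes the quadratic terms:
96.0 x + 124.0 y = -11056.93
144.6 x − 200.8 y = 14662.46
Solving the 2×2 system: x ≈ -10.8, y ≈ -80.8 km.
Check against S06 (with the unrounded x, y): √((x − 9.9)²+(y − 20.7)²) = 103.59 ≈ 103.59 km. ✓

-10.8 km east, -80.8 km north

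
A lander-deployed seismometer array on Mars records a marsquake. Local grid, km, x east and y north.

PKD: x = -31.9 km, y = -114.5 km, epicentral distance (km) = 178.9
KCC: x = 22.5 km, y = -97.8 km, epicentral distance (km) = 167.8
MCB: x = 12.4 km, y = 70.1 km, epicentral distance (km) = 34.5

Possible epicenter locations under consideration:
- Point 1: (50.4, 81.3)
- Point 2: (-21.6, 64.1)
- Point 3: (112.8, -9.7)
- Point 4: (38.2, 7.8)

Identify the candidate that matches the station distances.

Point 2

For each candidate, compare |candidate − station| to the reported distance:
Point 1: residuals PKD 33.5, KCC 13.5, MCB 5.1 → max 33.5 km
Point 2: residuals PKD 0.0, KCC 0.0, MCB 0.0 → max 0.0 km
Point 3: residuals PKD 0.2, KCC 41.6, MCB 93.8 → max 93.8 km
Point 4: residuals PKD 37.9, KCC 61.0, MCB 32.9 → max 61.0 km
Only Point 2 has all residuals ≈ 0.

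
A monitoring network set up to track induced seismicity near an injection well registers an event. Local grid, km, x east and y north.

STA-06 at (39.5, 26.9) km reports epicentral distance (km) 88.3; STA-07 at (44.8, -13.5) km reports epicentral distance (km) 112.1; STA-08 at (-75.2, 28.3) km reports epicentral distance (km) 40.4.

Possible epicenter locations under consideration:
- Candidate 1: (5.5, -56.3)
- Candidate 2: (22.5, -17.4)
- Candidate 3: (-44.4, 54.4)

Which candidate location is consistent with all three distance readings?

For each candidate, compare |candidate − station| to the reported distance:
Candidate 1: residuals STA-06 1.6, STA-07 54.0, STA-08 76.5 → max 76.5 km
Candidate 2: residuals STA-06 40.9, STA-07 89.5, STA-08 67.5 → max 89.5 km
Candidate 3: residuals STA-06 0.0, STA-07 0.0, STA-08 0.0 → max 0.0 km
Only Candidate 3 has all residuals ≈ 0.

Candidate 3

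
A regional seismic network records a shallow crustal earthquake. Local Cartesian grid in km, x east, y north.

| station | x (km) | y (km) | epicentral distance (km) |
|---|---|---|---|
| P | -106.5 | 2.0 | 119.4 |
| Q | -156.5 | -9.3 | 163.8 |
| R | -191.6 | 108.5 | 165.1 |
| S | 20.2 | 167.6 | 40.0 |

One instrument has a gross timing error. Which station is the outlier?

Solve using three stations at a time. Using P, Q, R (subtract circle equations pairwise → linear system) gives (x, y) ≈ (-27.3, 91.5).
Distances from that point to each station vs reported:
  P: calculated 119.5 vs reported 119.4 → residual 0.1 km
  Q: calculated 163.9 vs reported 163.8 → residual 0.1 km
  R: calculated 165.2 vs reported 165.1 → residual 0.1 km
  S: calculated 89.7 vs reported 40.0 → residual 49.7 km
P, Q, R are mutually consistent (residuals ≈ 0); S is off by 49.7 km.

S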